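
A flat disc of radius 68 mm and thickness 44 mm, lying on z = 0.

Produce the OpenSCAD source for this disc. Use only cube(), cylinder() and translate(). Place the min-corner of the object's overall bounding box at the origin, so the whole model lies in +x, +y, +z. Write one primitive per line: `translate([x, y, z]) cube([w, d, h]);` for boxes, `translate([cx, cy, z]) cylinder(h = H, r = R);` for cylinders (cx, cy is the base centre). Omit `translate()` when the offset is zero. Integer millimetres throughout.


translate([68, 68, 0]) cylinder(h = 44, r = 68);


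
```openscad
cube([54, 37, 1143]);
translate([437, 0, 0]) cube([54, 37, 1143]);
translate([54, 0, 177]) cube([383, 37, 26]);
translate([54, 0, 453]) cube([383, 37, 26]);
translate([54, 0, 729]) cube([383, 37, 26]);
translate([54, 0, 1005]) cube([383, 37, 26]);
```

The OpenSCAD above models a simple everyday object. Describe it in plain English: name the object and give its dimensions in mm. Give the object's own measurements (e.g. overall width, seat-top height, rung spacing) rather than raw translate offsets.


A straight ladder. Two 54×37 mm vertical rails, 1143 mm tall, stand 491 mm apart (outside-to-outside) with their front faces coplanar on the −y side. 4 rungs, each 37 mm deep and 26 mm tall, span between the inner faces of the rails, front faces flush with the rails. The lowest rung's underside is at z = 177 mm and rungs are spaced 276 mm apart (underside to underside).


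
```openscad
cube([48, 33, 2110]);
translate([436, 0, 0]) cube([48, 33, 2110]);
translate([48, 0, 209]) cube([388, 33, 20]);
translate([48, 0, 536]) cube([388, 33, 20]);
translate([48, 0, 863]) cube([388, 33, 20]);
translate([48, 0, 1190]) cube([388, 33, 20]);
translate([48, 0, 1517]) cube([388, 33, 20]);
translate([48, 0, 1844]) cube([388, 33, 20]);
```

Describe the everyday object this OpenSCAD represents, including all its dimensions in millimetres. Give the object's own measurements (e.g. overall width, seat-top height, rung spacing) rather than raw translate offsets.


A straight ladder. Two 48×33 mm vertical rails, 2110 mm tall, stand 484 mm apart (outside-to-outside) with their front faces coplanar on the −y side. 6 rungs, each 33 mm deep and 20 mm tall, span between the inner faces of the rails, front faces flush with the rails. The lowest rung's underside is at z = 209 mm and rungs are spaced 327 mm apart (underside to underside).


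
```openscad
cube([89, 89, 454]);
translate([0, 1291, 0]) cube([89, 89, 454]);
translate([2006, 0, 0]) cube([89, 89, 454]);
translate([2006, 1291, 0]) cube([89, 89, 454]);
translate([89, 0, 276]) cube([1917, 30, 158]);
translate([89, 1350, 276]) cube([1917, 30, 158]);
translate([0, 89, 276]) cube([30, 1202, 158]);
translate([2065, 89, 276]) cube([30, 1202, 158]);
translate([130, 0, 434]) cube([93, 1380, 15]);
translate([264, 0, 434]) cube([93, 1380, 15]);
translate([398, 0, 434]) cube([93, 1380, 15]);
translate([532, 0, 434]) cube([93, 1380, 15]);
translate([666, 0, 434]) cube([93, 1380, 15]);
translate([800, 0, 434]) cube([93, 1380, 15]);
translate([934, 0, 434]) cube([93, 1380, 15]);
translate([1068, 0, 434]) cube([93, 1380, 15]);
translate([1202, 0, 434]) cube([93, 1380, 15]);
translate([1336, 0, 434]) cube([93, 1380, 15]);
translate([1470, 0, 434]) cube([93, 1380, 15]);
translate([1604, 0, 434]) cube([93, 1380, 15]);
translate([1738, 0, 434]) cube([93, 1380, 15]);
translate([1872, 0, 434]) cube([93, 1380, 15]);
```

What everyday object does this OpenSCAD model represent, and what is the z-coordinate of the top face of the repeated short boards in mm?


A bed frame. The slat-top height is 449 mm.

Four posts, four rails, and a row of slats — a bed frame. Slats sit on the rails at z = 276 + 158 = 434; with slat thickness 15, the top is 449 mm.


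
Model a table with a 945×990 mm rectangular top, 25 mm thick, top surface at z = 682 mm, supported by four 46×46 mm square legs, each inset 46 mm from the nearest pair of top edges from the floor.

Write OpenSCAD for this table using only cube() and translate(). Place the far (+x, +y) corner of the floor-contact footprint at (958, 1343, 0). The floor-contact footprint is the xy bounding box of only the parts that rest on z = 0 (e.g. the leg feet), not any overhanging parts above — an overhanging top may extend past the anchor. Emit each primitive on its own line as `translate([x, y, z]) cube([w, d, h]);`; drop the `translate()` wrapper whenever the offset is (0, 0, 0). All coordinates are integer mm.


translate([59, 399, 657]) cube([945, 990, 25]);
translate([105, 445, 0]) cube([46, 46, 657]);
translate([912, 445, 0]) cube([46, 46, 657]);
translate([105, 1297, 0]) cube([46, 46, 657]);
translate([912, 1297, 0]) cube([46, 46, 657]);


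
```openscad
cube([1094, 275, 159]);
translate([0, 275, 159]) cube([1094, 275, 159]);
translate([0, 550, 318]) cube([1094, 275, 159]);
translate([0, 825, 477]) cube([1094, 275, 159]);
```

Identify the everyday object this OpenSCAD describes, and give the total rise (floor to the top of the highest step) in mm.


A staircase. The total rise is 636 mm.

4 identical blocks, each offset up and back from the previous — a staircase. Each step is 159 mm tall and there are 4 of them, so the total rise is 4 × 159 = 636 mm.


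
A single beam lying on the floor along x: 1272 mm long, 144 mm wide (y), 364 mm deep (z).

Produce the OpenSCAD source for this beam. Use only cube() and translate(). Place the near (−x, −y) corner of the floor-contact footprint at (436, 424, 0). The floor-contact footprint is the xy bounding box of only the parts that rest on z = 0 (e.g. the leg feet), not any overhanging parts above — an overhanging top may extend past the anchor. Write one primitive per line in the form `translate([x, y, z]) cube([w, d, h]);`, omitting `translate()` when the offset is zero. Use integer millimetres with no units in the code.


translate([436, 424, 0]) cube([1272, 144, 364]);


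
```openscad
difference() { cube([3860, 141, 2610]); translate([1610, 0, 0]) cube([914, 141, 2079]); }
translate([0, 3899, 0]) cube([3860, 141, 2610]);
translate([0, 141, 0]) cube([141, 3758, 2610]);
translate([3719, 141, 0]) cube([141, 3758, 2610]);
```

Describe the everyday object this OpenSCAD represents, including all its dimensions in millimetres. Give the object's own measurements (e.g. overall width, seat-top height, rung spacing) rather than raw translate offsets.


A single room: four walls, each 2610 mm tall and 141 mm thick, enclosing an outside footprint 3860×4040 mm (x × y), no floor or roof. The front and back walls (−y and +y sides) run the full x-width; the side walls fit between their inner faces. A door opening 914 mm wide and 2079 mm tall is cut through the front wall from the floor up, its −x edge 1610 mm from the wall's −x end.


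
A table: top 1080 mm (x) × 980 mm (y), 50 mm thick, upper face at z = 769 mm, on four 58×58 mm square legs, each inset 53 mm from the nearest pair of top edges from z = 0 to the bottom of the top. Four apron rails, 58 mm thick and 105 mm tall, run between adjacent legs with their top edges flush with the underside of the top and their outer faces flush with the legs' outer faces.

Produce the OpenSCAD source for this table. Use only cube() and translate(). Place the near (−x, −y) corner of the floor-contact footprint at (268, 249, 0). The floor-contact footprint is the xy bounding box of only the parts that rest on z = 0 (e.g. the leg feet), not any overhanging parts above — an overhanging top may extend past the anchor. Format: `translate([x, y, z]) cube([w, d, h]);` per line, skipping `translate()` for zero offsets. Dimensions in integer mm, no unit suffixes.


translate([215, 196, 719]) cube([1080, 980, 50]);
translate([268, 249, 0]) cube([58, 58, 719]);
translate([1184, 249, 0]) cube([58, 58, 719]);
translate([268, 1065, 0]) cube([58, 58, 719]);
translate([1184, 1065, 0]) cube([58, 58, 719]);
translate([326, 249, 614]) cube([858, 58, 105]);
translate([326, 1065, 614]) cube([858, 58, 105]);
translate([268, 307, 614]) cube([58, 758, 105]);
translate([1184, 307, 614]) cube([58, 758, 105]);


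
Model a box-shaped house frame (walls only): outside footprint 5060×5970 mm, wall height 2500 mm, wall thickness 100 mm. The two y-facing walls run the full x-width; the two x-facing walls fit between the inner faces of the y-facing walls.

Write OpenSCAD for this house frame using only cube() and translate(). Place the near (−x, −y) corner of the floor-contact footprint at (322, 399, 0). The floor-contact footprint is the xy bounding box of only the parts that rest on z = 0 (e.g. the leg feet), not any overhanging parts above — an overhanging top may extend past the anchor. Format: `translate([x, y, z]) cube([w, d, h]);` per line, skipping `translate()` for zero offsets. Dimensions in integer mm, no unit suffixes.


translate([322, 399, 0]) cube([5060, 100, 2500]);
translate([322, 6269, 0]) cube([5060, 100, 2500]);
translate([322, 499, 0]) cube([100, 5770, 2500]);
translate([5282, 499, 0]) cube([100, 5770, 2500]);


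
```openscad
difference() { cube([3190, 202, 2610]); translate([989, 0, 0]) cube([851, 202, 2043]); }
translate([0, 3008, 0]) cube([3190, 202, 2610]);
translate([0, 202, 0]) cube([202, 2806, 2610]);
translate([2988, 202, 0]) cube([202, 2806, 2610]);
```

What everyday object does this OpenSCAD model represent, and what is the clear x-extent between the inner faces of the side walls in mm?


A single room. The interior width is 2786 mm.

Four walls enclosing a rectangle with a door in the front wall — a room. Outside width 3190 minus two 202 mm walls gives 2786 mm.


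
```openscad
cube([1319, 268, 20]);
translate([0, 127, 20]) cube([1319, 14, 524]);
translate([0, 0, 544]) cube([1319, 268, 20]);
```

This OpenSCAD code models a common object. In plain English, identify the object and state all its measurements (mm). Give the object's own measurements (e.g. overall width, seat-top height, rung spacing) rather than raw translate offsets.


An I-beam lying along x, 1319 mm long. Overall section height 564 mm. Two flanges 268 mm wide (y) and 20 mm thick, one on the floor and one at the top; a web 14 mm thick runs between them, centred on the flange width.


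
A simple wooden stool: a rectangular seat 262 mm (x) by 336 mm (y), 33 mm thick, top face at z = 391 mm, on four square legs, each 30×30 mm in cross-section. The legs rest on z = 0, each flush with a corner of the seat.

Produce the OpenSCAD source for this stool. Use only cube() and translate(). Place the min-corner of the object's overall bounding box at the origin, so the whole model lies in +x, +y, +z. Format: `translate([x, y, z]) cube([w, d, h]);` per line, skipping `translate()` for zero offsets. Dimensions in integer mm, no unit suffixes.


translate([0, 0, 358]) cube([262, 336, 33]);
cube([30, 30, 358]);
translate([232, 0, 0]) cube([30, 30, 358]);
translate([0, 306, 0]) cube([30, 30, 358]);
translate([232, 306, 0]) cube([30, 30, 358]);


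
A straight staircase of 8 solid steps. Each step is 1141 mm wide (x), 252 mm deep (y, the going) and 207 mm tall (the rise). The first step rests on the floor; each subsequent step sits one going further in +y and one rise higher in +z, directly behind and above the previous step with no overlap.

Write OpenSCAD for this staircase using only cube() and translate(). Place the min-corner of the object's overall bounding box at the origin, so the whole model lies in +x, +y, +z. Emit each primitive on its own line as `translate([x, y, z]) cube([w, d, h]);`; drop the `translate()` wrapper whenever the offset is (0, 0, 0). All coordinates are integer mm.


cube([1141, 252, 207]);
translate([0, 252, 207]) cube([1141, 252, 207]);
translate([0, 504, 414]) cube([1141, 252, 207]);
translate([0, 756, 621]) cube([1141, 252, 207]);
translate([0, 1008, 828]) cube([1141, 252, 207]);
translate([0, 1260, 1035]) cube([1141, 252, 207]);
translate([0, 1512, 1242]) cube([1141, 252, 207]);
translate([0, 1764, 1449]) cube([1141, 252, 207]);


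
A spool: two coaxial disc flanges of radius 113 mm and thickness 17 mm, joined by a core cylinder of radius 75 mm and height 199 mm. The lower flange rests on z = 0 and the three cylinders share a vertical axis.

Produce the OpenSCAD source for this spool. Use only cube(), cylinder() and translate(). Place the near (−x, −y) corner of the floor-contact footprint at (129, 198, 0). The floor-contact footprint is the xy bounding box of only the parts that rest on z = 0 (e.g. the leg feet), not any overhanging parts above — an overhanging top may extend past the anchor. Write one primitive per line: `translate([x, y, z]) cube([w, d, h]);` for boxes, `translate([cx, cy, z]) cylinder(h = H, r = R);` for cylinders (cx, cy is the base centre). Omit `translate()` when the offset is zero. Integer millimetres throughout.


translate([242, 311, 0]) cylinder(h = 17, r = 113);
translate([242, 311, 17]) cylinder(h = 199, r = 75);
translate([242, 311, 216]) cylinder(h = 17, r = 113);


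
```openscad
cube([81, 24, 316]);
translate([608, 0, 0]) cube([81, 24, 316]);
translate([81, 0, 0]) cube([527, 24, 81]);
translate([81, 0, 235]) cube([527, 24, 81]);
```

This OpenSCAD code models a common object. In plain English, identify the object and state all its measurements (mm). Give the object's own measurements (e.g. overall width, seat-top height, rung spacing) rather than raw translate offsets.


A rectangular picture frame lying in the x–z plane (depth along y). The opening is 527 mm wide (x) by 154 mm tall (z), surrounded by a border 81 mm wide on all four sides. The frame is 24 mm deep and is made of two full-height vertical stiles with two horizontal rails fitted between them.


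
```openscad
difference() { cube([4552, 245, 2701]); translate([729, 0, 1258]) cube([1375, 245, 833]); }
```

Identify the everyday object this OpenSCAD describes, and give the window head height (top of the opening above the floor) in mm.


A wall with a window opening. The window head height is 2091 mm.

A wall with a rectangular opening subtracted — a window. Sill at z = 1258, opening 833 mm tall, so the head is at 1258 + 833 = 2091 mm.


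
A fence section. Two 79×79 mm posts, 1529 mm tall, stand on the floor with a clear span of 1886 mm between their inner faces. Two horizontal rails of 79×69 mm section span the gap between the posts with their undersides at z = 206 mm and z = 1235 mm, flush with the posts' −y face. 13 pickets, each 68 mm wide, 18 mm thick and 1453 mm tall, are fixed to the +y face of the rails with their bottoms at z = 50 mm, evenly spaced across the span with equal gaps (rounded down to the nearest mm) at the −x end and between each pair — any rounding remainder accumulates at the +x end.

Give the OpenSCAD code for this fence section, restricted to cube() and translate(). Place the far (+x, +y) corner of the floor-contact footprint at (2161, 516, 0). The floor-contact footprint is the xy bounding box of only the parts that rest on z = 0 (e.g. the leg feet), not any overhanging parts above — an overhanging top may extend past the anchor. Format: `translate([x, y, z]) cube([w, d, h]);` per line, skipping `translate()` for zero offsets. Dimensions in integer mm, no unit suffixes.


translate([117, 437, 0]) cube([79, 79, 1529]);
translate([2082, 437, 0]) cube([79, 79, 1529]);
translate([196, 437, 206]) cube([1886, 79, 69]);
translate([196, 437, 1235]) cube([1886, 79, 69]);
translate([267, 516, 50]) cube([68, 18, 1453]);
translate([406, 516, 50]) cube([68, 18, 1453]);
translate([545, 516, 50]) cube([68, 18, 1453]);
translate([684, 516, 50]) cube([68, 18, 1453]);
translate([823, 516, 50]) cube([68, 18, 1453]);
translate([962, 516, 50]) cube([68, 18, 1453]);
translate([1101, 516, 50]) cube([68, 18, 1453]);
translate([1240, 516, 50]) cube([68, 18, 1453]);
translate([1379, 516, 50]) cube([68, 18, 1453]);
translate([1518, 516, 50]) cube([68, 18, 1453]);
translate([1657, 516, 50]) cube([68, 18, 1453]);
translate([1796, 516, 50]) cube([68, 18, 1453]);
translate([1935, 516, 50]) cube([68, 18, 1453]);


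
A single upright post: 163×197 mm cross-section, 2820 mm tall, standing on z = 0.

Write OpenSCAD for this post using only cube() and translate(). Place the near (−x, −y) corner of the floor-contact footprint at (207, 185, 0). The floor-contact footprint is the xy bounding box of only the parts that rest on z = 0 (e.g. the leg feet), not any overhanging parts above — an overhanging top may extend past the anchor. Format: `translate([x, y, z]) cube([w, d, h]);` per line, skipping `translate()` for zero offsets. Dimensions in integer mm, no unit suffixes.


translate([207, 185, 0]) cube([163, 197, 2820]);


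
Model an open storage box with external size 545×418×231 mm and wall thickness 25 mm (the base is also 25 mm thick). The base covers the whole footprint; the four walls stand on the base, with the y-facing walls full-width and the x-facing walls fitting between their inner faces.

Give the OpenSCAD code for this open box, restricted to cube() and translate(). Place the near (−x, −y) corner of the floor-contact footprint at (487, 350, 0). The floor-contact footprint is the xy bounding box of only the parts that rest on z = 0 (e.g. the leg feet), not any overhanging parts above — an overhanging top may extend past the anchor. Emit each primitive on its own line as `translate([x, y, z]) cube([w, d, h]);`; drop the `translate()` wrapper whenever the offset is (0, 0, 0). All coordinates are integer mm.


translate([487, 350, 0]) cube([545, 418, 25]);
translate([487, 350, 25]) cube([545, 25, 206]);
translate([487, 743, 25]) cube([545, 25, 206]);
translate([487, 375, 25]) cube([25, 368, 206]);
translate([1007, 375, 25]) cube([25, 368, 206]);


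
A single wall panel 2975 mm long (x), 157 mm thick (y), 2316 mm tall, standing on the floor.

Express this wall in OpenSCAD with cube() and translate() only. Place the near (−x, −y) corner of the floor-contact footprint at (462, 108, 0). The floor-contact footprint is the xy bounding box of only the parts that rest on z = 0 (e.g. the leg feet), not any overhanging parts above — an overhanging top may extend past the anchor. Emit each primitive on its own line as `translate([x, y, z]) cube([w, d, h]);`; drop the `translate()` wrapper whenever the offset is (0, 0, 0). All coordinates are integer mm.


translate([462, 108, 0]) cube([2975, 157, 2316]);


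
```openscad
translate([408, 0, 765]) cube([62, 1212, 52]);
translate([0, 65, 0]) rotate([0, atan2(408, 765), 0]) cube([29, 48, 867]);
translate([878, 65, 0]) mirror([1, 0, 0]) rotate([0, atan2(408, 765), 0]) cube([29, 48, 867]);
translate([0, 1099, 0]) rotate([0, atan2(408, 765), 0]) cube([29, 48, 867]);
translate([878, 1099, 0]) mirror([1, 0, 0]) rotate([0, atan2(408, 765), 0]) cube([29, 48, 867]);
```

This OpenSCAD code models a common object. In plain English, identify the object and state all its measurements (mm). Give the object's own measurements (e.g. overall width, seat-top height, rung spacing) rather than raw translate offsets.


A sawhorse. A 62×1212×52 mm beam (x, y, z) sits on two A-frame leg pairs. Each pair is two raked legs of 29×48 mm section (48 mm along y) splaying symmetrically in x. Each leg rises 765 mm vertically over 408 mm of horizontal reach and is 867 mm long along its own axis. Every leg's outer bottom edge rests on the floor and its outer top edge meets a bottom edge of the beam — the left legs (tilting toward +x) meet the beam's −x bottom edge, the right legs (their mirror images, tilting toward −x) meet its +x bottom edge — so the leg tops tuck under the beam, the beam's underside is 765 mm above the floor, and the feet are 878 mm apart outside-to-outside with the beam centred between them. The two leg pairs are set in 65 mm from either end of the beam.


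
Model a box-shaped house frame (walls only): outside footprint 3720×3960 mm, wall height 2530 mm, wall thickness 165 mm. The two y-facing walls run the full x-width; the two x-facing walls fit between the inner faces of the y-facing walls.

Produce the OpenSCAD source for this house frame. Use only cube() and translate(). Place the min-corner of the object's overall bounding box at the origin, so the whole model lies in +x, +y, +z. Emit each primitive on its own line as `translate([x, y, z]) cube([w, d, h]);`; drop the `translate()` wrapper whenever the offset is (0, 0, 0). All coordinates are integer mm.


cube([3720, 165, 2530]);
translate([0, 3795, 0]) cube([3720, 165, 2530]);
translate([0, 165, 0]) cube([165, 3630, 2530]);
translate([3555, 165, 0]) cube([165, 3630, 2530]);


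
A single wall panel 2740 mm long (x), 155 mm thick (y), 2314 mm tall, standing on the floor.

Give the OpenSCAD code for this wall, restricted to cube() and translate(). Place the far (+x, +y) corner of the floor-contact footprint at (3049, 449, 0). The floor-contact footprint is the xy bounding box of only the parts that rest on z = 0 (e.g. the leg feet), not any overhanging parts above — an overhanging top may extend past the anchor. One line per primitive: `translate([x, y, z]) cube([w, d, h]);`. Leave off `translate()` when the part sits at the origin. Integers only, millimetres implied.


translate([309, 294, 0]) cube([2740, 155, 2314]);


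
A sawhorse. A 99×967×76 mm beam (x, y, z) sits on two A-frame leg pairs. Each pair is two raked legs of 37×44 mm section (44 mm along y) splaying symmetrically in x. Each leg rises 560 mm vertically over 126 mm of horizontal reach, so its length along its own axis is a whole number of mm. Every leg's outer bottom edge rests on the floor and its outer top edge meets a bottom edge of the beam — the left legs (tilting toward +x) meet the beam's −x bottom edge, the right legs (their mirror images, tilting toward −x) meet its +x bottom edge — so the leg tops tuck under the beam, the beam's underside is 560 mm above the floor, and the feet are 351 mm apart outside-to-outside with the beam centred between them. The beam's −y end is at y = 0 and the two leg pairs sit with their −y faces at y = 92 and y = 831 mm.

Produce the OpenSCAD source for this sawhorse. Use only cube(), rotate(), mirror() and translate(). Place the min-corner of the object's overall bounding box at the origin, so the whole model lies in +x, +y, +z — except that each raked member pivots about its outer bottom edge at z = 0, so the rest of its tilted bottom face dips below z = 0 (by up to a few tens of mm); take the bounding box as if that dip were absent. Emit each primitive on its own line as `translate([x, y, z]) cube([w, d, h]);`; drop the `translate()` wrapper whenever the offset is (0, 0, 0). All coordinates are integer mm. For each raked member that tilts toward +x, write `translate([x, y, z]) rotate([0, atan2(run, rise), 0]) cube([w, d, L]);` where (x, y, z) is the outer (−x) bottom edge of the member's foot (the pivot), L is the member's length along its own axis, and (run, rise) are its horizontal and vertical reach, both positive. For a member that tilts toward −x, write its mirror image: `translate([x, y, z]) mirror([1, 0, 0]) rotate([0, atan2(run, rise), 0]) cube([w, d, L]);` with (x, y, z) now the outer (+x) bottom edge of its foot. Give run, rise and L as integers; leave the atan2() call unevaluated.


// leg length = √(126² + 560²) = 574
// right-leg outer foot x = 2·126 + 99 = 351
// beam min-corner = (126, 0, 560)
translate([126, 0, 560]) cube([99, 967, 76]);
translate([0, 92, 0]) rotate([0, atan2(126, 560), 0]) cube([37, 44, 574]);
translate([351, 92, 0]) mirror([1, 0, 0]) rotate([0, atan2(126, 560), 0]) cube([37, 44, 574]);
translate([0, 831, 0]) rotate([0, atan2(126, 560), 0]) cube([37, 44, 574]);
translate([351, 831, 0]) mirror([1, 0, 0]) rotate([0, atan2(126, 560), 0]) cube([37, 44, 574]);


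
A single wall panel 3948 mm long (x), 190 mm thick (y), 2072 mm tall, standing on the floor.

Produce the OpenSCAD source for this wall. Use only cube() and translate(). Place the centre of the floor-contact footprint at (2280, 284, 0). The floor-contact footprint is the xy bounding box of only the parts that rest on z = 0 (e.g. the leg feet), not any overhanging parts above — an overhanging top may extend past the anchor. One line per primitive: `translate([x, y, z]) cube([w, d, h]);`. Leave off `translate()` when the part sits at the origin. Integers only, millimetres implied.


translate([306, 189, 0]) cube([3948, 190, 2072]);


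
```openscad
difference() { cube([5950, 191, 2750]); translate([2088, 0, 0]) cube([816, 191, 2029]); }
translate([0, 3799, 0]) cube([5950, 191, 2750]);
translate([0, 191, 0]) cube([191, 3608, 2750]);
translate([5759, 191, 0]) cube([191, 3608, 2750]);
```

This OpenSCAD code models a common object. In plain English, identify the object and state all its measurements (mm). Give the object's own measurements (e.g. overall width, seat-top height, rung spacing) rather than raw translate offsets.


A single room: four walls, each 2750 mm tall and 191 mm thick, enclosing an outside footprint 5950×3990 mm (x × y), no floor or roof. The front and back walls (−y and +y sides) run the full x-width; the side walls fit between their inner faces. A door opening 816 mm wide and 2029 mm tall is cut through the front wall from the floor up, its −x edge 2088 mm from the wall's −x end.


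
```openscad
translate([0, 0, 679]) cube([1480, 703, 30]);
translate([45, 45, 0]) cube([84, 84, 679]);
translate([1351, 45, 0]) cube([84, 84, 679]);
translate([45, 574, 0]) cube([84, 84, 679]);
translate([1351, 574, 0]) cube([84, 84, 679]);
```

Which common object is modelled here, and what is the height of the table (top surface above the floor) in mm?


A table. The table height is 709 mm.

A 1480×703×30 slab sits at z = 679 on four 84 mm square posts — a table. The top surface is at 679 + 30 = 709 mm.


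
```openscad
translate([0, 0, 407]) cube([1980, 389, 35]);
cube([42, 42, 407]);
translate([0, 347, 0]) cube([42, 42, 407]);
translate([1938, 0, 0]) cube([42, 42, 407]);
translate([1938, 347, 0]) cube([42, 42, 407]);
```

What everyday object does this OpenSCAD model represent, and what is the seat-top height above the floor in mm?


A bench. The seat-top height is 442 mm.

A long slab on four corner posts — a bench. The slab sits at z = 407 with thickness 35, so the top is 407 + 35 = 442 mm.


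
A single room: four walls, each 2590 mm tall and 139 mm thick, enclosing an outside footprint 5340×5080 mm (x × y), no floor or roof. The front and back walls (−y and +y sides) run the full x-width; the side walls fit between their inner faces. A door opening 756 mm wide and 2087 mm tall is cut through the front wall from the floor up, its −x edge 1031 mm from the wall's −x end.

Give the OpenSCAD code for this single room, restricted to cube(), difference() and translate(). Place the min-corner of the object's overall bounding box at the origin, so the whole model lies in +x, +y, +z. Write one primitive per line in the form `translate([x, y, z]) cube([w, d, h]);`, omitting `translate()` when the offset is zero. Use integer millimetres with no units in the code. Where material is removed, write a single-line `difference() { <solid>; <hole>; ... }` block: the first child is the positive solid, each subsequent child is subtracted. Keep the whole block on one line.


difference() { cube([5340, 139, 2590]); translate([1031, 0, 0]) cube([756, 139, 2087]); }
translate([0, 4941, 0]) cube([5340, 139, 2590]);
translate([0, 139, 0]) cube([139, 4802, 2590]);
translate([5201, 139, 0]) cube([139, 4802, 2590]);


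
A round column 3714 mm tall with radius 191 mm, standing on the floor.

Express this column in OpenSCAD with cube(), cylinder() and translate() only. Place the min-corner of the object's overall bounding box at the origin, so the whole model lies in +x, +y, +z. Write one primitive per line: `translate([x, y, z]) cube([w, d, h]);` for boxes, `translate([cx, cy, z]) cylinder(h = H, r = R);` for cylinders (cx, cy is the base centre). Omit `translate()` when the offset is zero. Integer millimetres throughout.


translate([191, 191, 0]) cylinder(h = 3714, r = 191);


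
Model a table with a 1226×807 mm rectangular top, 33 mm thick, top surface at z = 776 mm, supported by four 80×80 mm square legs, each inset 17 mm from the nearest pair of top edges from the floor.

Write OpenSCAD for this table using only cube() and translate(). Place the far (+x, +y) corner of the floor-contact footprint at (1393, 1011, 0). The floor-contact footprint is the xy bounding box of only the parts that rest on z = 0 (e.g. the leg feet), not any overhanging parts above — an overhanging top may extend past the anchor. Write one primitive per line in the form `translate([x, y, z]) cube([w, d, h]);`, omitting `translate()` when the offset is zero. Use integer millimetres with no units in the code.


translate([184, 221, 743]) cube([1226, 807, 33]);
translate([201, 238, 0]) cube([80, 80, 743]);
translate([1313, 238, 0]) cube([80, 80, 743]);
translate([201, 931, 0]) cube([80, 80, 743]);
translate([1313, 931, 0]) cube([80, 80, 743]);


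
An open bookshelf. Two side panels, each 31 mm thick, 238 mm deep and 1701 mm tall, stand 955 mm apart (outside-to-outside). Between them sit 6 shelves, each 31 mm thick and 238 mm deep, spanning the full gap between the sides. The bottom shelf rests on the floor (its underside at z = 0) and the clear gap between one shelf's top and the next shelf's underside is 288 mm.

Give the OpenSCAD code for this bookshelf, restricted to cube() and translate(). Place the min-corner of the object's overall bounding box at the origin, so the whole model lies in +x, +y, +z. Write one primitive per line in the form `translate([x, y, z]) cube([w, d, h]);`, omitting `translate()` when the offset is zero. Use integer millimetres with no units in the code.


cube([31, 238, 1701]);
translate([924, 0, 0]) cube([31, 238, 1701]);
translate([31, 0, 0]) cube([893, 238, 31]);
translate([31, 0, 319]) cube([893, 238, 31]);
translate([31, 0, 638]) cube([893, 238, 31]);
translate([31, 0, 957]) cube([893, 238, 31]);
translate([31, 0, 1276]) cube([893, 238, 31]);
translate([31, 0, 1595]) cube([893, 238, 31]);


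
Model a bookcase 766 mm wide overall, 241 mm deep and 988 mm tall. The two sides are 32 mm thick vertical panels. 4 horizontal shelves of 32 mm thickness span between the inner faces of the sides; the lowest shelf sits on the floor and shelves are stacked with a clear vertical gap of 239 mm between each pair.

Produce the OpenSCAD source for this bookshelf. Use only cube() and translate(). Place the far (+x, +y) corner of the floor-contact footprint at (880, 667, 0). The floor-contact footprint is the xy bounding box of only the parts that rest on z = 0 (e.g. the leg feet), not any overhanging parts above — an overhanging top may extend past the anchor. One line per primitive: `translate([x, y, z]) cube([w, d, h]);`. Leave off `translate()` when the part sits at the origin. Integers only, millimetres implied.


translate([114, 426, 0]) cube([32, 241, 988]);
translate([848, 426, 0]) cube([32, 241, 988]);
translate([146, 426, 0]) cube([702, 241, 32]);
translate([146, 426, 271]) cube([702, 241, 32]);
translate([146, 426, 542]) cube([702, 241, 32]);
translate([146, 426, 813]) cube([702, 241, 32]);


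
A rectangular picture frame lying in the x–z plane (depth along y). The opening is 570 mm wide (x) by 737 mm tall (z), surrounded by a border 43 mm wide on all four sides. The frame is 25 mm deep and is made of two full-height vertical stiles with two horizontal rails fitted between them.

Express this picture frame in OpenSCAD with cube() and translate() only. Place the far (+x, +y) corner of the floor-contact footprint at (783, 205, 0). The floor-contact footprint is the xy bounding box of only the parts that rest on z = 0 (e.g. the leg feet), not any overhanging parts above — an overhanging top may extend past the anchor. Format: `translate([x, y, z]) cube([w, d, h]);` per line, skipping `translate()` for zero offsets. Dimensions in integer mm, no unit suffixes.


translate([127, 180, 0]) cube([43, 25, 823]);
translate([740, 180, 0]) cube([43, 25, 823]);
translate([170, 180, 0]) cube([570, 25, 43]);
translate([170, 180, 780]) cube([570, 25, 43]);


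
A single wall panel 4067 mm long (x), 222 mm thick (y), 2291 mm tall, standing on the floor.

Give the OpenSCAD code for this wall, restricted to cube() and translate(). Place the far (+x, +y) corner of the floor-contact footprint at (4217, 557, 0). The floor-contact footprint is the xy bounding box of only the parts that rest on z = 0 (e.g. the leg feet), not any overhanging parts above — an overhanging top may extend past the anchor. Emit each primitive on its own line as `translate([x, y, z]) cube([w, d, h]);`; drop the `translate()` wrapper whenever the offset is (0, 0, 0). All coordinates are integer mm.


translate([150, 335, 0]) cube([4067, 222, 2291]);


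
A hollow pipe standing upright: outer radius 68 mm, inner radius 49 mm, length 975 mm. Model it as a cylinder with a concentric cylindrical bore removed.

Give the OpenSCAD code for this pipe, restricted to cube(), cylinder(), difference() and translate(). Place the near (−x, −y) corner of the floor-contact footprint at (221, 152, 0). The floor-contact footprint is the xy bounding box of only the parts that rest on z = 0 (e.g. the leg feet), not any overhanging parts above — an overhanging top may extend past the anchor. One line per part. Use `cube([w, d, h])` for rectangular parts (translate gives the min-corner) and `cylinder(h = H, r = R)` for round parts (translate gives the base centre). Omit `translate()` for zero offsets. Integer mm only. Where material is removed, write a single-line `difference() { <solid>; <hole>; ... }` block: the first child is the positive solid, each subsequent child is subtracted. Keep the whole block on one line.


difference() { translate([289, 220, 0]) cylinder(h = 975, r = 68); translate([289, 220, 0]) cylinder(h = 975, r = 49); }


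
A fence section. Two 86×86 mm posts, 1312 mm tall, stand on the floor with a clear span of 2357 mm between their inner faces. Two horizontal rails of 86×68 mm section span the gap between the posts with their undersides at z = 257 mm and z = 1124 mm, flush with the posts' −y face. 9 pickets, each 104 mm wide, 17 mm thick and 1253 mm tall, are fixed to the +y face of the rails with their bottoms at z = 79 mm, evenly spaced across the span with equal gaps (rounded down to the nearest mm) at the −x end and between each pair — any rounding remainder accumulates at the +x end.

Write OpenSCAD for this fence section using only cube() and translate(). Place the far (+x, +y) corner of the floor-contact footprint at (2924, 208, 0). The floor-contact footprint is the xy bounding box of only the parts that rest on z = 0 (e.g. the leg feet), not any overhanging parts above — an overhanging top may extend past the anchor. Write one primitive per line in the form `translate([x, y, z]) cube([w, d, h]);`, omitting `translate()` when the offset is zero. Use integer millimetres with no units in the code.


translate([395, 122, 0]) cube([86, 86, 1312]);
translate([2838, 122, 0]) cube([86, 86, 1312]);
translate([481, 122, 257]) cube([2357, 86, 68]);
translate([481, 122, 1124]) cube([2357, 86, 68]);
translate([623, 208, 79]) cube([104, 17, 1253]);
translate([869, 208, 79]) cube([104, 17, 1253]);
translate([1115, 208, 79]) cube([104, 17, 1253]);
translate([1361, 208, 79]) cube([104, 17, 1253]);
translate([1607, 208, 79]) cube([104, 17, 1253]);
translate([1853, 208, 79]) cube([104, 17, 1253]);
translate([2099, 208, 79]) cube([104, 17, 1253]);
translate([2345, 208, 79]) cube([104, 17, 1253]);
translate([2591, 208, 79]) cube([104, 17, 1253]);


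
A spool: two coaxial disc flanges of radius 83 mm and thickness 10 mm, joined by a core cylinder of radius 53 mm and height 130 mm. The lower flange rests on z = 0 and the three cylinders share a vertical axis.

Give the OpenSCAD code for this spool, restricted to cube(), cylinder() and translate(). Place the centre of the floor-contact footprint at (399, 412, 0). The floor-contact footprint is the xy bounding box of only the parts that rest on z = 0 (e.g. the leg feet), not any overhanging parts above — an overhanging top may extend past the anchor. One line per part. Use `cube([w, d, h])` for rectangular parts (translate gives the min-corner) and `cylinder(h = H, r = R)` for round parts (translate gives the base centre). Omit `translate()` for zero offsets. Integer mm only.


translate([399, 412, 0]) cylinder(h = 10, r = 83);
translate([399, 412, 10]) cylinder(h = 130, r = 53);
translate([399, 412, 140]) cylinder(h = 10, r = 83);


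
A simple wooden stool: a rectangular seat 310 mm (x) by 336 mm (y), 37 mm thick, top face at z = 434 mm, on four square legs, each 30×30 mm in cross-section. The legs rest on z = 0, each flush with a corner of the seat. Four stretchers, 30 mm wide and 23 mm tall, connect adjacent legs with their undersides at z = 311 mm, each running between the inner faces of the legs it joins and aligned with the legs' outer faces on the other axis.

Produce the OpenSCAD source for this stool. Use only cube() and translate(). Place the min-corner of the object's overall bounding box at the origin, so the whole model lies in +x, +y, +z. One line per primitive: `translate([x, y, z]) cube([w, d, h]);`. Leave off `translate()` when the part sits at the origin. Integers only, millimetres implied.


translate([0, 0, 397]) cube([310, 336, 37]);
cube([30, 30, 397]);
translate([280, 0, 0]) cube([30, 30, 397]);
translate([0, 306, 0]) cube([30, 30, 397]);
translate([280, 306, 0]) cube([30, 30, 397]);
translate([30, 0, 311]) cube([250, 30, 23]);
translate([30, 306, 311]) cube([250, 30, 23]);
translate([0, 30, 311]) cube([30, 276, 23]);
translate([280, 30, 311]) cube([30, 276, 23]);


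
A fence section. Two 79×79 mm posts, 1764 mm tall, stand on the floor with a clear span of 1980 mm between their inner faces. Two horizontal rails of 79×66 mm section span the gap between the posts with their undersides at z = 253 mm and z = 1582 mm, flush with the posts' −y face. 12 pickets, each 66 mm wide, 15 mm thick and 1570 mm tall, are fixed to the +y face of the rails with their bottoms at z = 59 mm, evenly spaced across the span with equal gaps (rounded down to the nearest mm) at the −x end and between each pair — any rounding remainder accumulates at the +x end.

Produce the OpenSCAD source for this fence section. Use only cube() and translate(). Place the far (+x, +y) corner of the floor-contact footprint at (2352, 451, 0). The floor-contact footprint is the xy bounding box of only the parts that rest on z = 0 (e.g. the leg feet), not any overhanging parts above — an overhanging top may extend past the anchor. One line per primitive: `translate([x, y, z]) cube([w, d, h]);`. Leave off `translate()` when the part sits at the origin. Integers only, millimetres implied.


translate([214, 372, 0]) cube([79, 79, 1764]);
translate([2273, 372, 0]) cube([79, 79, 1764]);
translate([293, 372, 253]) cube([1980, 79, 66]);
translate([293, 372, 1582]) cube([1980, 79, 66]);
translate([384, 451, 59]) cube([66, 15, 1570]);
translate([541, 451, 59]) cube([66, 15, 1570]);
translate([698, 451, 59]) cube([66, 15, 1570]);
translate([855, 451, 59]) cube([66, 15, 1570]);
translate([1012, 451, 59]) cube([66, 15, 1570]);
translate([1169, 451, 59]) cube([66, 15, 1570]);
translate([1326, 451, 59]) cube([66, 15, 1570]);
translate([1483, 451, 59]) cube([66, 15, 1570]);
translate([1640, 451, 59]) cube([66, 15, 1570]);
translate([1797, 451, 59]) cube([66, 15, 1570]);
translate([1954, 451, 59]) cube([66, 15, 1570]);
translate([2111, 451, 59]) cube([66, 15, 1570]);


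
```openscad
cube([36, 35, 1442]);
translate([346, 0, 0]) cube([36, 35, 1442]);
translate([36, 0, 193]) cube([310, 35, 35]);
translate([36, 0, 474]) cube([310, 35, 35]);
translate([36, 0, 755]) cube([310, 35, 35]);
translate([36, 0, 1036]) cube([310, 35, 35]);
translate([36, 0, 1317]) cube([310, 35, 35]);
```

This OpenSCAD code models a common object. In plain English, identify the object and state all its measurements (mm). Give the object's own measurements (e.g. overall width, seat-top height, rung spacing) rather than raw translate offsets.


A straight ladder. Two 36×35 mm vertical rails, 1442 mm tall, stand 382 mm apart (outside-to-outside) with their front faces coplanar on the −y side. 5 rungs, each 35 mm deep and 35 mm tall, span between the inner faces of the rails, front faces flush with the rails. The lowest rung's underside is at z = 193 mm and rungs are spaced 281 mm apart (underside to underside).
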